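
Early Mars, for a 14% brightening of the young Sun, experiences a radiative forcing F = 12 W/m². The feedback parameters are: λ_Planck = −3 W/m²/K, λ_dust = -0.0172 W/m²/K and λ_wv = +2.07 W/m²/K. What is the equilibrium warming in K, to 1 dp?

12.7 K

Net feedback parameter λ = (−3) + (-0.0172) + (+2.07) = -0.9472 W/m²/K.
ΔT = −F/λ = −12/(-0.9472) = 12.7 K.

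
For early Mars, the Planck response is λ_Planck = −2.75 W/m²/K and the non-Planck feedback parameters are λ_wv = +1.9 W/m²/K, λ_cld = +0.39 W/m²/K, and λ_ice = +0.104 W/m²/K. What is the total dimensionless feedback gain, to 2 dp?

0.87

Convert to gains: g_wv = 1.9/2.75 = 0.6909; g_cld = 0.39/2.75 = 0.1418; g_ice = 0.104/2.75 = 0.03782.
Total gain g = 0.87052.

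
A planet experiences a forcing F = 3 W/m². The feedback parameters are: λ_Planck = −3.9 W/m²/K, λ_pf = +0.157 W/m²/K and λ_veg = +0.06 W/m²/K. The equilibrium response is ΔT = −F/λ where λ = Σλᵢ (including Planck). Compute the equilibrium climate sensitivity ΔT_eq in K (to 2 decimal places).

Net feedback parameter λ = (−3.9) + (+0.157) + (+0.06) = -3.683 W/m²/K.
ΔT = −F/λ = −3/(-3.683) = 0.81 K.

0.81 K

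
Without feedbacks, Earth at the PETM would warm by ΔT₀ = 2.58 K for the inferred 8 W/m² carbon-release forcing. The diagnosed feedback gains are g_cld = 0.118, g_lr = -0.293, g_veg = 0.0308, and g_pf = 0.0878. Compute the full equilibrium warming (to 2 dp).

2.44 K

Total gain g = 0.118 − 0.293 + 0.0308 + 0.0878 = -0.0564.
Amplification A = 1/(1 + 0.0564) = 0.9466.
ΔT = 2.58 × 0.9466 = 2.44 K.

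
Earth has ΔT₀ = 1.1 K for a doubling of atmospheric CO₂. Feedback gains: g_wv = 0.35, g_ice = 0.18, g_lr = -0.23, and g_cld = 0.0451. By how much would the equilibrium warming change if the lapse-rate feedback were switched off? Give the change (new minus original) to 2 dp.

0.91 K

Original: g = 0.3451, ΔT = 1.1/(1−0.3451) = 1.6796 K.
Without lapse-rate: g' = 0.5751, ΔT' = 1.1/(1−0.5751) = 2.5888 K.
Change = 2.5888 − 1.6796 = 0.91 K.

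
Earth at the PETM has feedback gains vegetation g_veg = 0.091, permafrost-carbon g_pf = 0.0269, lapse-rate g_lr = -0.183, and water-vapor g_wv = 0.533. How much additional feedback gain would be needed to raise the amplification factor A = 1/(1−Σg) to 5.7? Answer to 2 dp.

0.36

Current total gain = 0.4679.
Target gain for A = 5.7: g* = 1 − 1/5.7 = 0.8246.
Additional gain needed = 0.8246 − 0.4679 = 0.36.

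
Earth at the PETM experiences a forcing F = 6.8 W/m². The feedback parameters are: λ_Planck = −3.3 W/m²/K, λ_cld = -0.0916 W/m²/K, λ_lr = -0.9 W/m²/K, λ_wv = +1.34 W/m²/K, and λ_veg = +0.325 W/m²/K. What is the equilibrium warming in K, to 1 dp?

2.6 K

Net feedback parameter λ = (−3.3) + (-0.0916) + (-0.9) + (+1.34) + (+0.325) = -2.6266 W/m²/K.
ΔT = −F/λ = −6.8/(-2.6266) = 2.6 K.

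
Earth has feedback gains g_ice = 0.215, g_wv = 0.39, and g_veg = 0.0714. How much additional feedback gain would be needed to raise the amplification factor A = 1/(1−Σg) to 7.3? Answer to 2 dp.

Current total gain = 0.6764.
Target gain for A = 7.3: g* = 1 − 1/7.3 = 0.863.
Additional gain needed = 0.863 − 0.6764 = 0.19.

0.19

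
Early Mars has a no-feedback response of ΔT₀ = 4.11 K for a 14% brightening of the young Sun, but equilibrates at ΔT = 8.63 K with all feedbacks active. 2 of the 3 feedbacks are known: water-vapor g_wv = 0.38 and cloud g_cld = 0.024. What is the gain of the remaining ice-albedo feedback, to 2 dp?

0.12

Amplification A = ΔT/ΔT₀ = 8.63/4.11 = 2.1.
Total gain g = 1 − 1/A = 1 − 1/2.1 = 0.5238.
Known gains sum to 0.38 + 0.024 = 0.404.
g_ice = 0.5238 − 0.404 = 0.12.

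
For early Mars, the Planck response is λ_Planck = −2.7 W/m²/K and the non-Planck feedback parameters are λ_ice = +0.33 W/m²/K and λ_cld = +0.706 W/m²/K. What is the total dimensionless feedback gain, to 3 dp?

Convert to gains: g_ice = 0.33/2.7 = 0.1222; g_cld = 0.706/2.7 = 0.2615.
Total gain g = 0.3837.

0.384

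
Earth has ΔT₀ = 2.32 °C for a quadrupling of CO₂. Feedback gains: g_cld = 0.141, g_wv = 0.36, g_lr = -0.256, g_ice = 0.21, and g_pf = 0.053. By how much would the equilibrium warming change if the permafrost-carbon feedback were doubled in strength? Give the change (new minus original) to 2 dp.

0.57 °C

Original: g = 0.508, ΔT = 2.32/(1−0.508) = 4.7154 °C.
With doubled permafrost-carbon: g' = 0.561, ΔT' = 2.32/(1−0.561) = 5.2847 °C.
Change = 5.2847 − 4.7154 = 0.57 °C.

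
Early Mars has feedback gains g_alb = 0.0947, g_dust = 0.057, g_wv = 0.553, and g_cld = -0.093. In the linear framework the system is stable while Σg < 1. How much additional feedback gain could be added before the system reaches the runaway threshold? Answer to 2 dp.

0.39

Current total gain = 0.0947 + 0.057 + 0.553 − 0.093 = 0.6117.
Margin to runaway = 1 − 0.6117 = 0.39.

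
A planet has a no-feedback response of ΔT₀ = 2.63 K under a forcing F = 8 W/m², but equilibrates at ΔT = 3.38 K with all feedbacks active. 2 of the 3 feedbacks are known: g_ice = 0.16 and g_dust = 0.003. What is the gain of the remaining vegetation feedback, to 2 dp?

0.06

Amplification A = ΔT/ΔT₀ = 3.38/2.63 = 1.285.
Total gain g = 1 − 1/A = 1 − 1/1.285 = 0.2218.
Known gains sum to 0.16 + 0.003 = 0.163.
g_veg = 0.2218 − 0.163 = 0.06.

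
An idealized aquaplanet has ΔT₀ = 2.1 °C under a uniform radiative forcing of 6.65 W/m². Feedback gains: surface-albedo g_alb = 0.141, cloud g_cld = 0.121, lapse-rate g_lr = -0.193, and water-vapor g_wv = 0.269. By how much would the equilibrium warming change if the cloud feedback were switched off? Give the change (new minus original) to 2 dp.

Original: g = 0.338, ΔT = 2.1/(1−0.338) = 3.1722 °C.
Without cloud: g' = 0.217, ΔT' = 2.1/(1−0.217) = 2.6820 °C.
Change = 2.6820 − 3.1722 = -0.49 °C.

-0.49 °C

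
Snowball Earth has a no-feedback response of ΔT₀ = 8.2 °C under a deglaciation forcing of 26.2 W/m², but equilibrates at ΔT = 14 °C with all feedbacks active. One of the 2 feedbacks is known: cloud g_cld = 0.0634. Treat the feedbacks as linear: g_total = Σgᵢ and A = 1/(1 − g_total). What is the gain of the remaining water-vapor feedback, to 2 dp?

Amplification A = ΔT/ΔT₀ = 14/8.2 = 1.707.
Total gain g = 1 − 1/A = 1 − 1/1.707 = 0.4142.
The known gain is 0.0634.
g_wv = 0.4142 − 0.0634 = 0.35.

0.35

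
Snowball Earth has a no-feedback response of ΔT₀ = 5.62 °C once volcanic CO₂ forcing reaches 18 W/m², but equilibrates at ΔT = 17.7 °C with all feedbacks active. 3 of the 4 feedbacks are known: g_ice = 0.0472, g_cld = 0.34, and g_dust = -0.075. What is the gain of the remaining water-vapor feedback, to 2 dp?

Amplification A = ΔT/ΔT₀ = 17.7/5.62 = 3.149.
Total gain g = 1 − 1/A = 1 − 1/3.149 = 0.6824.
Known gains sum to 0.0472 + 0.34 − 0.075 = 0.3122.
g_wv = 0.6824 − 0.3122 = 0.37.

0.37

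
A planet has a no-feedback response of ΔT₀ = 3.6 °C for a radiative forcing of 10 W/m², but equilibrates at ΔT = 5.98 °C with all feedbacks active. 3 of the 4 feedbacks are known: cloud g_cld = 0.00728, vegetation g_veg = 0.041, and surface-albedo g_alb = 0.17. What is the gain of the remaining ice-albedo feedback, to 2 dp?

0.18

Amplification A = ΔT/ΔT₀ = 5.98/3.6 = 1.661.
Total gain g = 1 − 1/A = 1 − 1/1.661 = 0.398.
Known gains sum to 0.00728 + 0.041 + 0.17 = 0.21828.
g_ice = 0.398 − 0.21828 = 0.18.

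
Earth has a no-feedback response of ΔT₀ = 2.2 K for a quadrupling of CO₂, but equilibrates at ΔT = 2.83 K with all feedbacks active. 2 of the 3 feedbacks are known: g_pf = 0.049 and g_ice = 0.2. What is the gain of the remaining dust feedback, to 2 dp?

-0.03

Amplification A = ΔT/ΔT₀ = 2.83/2.2 = 1.286.
Total gain g = 1 − 1/A = 1 − 1/1.286 = 0.2224.
Known gains sum to 0.049 + 0.2 = 0.249.
g_dust = 0.2224 − 0.249 = -0.03.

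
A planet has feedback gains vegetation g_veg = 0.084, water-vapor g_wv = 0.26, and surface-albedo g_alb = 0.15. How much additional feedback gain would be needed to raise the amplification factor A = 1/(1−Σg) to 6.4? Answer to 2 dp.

0.35

Current total gain = 0.494.
Target gain for A = 6.4: g* = 1 − 1/6.4 = 0.8438.
Additional gain needed = 0.8438 − 0.494 = 0.35.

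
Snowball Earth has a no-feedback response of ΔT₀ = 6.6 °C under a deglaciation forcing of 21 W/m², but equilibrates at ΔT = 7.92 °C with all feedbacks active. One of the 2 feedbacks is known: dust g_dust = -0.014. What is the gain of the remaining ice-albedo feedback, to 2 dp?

0.18

Amplification A = ΔT/ΔT₀ = 7.92/6.6 = 1.2.
Total gain g = 1 − 1/A = 1 − 1/1.2 = 0.1667.
The known gain is -0.014.
g_ice = 0.1667 + 0.014 = 0.18.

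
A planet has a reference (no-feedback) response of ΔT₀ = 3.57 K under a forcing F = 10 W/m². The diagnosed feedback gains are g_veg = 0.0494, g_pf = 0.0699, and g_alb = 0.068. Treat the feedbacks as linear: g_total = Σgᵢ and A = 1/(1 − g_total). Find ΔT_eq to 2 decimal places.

4.39 K

Total gain g = 0.0494 + 0.0699 + 0.068 = 0.1873.
Amplification A = 1/(1 − 0.1873) = 1.23.
ΔT = 3.57 × 1.23 = 4.39 K.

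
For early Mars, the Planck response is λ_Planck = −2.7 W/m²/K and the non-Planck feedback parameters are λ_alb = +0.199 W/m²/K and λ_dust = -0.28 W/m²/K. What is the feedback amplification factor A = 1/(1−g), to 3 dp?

0.971

Convert to gains: g_alb = 0.199/2.7 = 0.0737; g_dust = -0.28/2.7 = -0.1037.
Total gain g = -0.03.
A = 1/(1 + 0.03) = 0.971.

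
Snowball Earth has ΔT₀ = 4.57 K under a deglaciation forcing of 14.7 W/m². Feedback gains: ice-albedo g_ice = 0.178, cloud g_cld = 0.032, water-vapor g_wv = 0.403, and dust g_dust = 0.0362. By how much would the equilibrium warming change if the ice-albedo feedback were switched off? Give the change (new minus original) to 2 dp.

-4.39 K

Original: g = 0.6492, ΔT = 4.57/(1−0.6492) = 13.0274 K.
Without ice-albedo: g' = 0.4712, ΔT' = 4.57/(1−0.4712) = 8.6422 K.
Change = 8.6422 − 13.0274 = -4.39 K.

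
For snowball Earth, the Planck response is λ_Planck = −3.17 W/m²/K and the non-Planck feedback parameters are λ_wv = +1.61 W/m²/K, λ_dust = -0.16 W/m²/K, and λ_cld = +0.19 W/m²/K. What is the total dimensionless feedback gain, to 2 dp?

Convert to gains: g_wv = 1.61/3.17 = 0.5079; g_dust = -0.16/3.17 = -0.05047; g_cld = 0.19/3.17 = 0.05994.
Total gain g = 0.51737.

0.52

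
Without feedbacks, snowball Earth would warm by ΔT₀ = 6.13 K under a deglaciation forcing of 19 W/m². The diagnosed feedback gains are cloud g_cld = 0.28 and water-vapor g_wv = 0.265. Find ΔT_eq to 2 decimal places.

13.47 K

Total gain g = 0.28 + 0.265 = 0.545.
Amplification A = 1/(1 − 0.545) = 2.198.
ΔT = 6.13 × 2.198 = 13.47 K.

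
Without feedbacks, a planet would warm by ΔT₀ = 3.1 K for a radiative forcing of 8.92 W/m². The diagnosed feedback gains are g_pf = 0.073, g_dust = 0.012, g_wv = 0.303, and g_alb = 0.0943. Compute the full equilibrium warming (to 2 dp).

5.99 K

Total gain g = 0.073 + 0.012 + 0.303 + 0.0943 = 0.4823.
Amplification A = 1/(1 − 0.4823) = 1.932.
ΔT = 3.1 × 1.932 = 5.99 K.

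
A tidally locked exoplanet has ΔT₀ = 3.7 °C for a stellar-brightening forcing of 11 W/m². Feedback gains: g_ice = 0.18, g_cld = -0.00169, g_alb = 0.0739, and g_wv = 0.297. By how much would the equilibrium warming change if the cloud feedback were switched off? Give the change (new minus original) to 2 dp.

0.03 °C

Original: g = 0.54921, ΔT = 3.7/(1−0.54921) = 8.2078 °C.
Without cloud: g' = 0.5509, ΔT' = 3.7/(1−0.5509) = 8.2387 °C.
Change = 8.2387 − 8.2078 = 0.03 °C.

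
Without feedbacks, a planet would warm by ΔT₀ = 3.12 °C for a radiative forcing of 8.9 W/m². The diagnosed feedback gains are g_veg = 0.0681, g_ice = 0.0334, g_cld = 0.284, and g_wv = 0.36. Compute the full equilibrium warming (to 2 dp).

Total gain g = 0.0681 + 0.0334 + 0.284 + 0.36 = 0.7455.
Amplification A = 1/(1 − 0.7455) = 3.929.
ΔT = 3.12 × 3.929 = 12.26 °C.

12.26 °C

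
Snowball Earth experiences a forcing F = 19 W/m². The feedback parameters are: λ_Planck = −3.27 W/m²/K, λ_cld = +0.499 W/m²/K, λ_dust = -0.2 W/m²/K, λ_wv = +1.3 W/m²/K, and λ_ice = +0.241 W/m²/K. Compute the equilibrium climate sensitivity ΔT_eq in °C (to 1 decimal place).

Net feedback parameter λ = (−3.27) + (+0.499) + (-0.2) + (+1.3) + (+0.241) = -1.43 W/m²/K.
ΔT = −F/λ = −19/(-1.43) = 13.3 °C.

13.3 °C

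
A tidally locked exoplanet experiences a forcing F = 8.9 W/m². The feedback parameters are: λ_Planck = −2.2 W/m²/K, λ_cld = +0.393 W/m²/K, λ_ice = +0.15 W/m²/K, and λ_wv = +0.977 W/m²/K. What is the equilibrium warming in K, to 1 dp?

Net feedback parameter λ = (−2.2) + (+0.393) + (+0.15) + (+0.977) = -0.68 W/m²/K.
ΔT = −F/λ = −8.9/(-0.68) = 13.1 K.

13.1 K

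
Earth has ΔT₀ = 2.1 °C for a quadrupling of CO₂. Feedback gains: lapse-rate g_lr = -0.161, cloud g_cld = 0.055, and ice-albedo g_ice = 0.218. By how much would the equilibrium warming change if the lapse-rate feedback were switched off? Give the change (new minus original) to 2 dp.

Original: g = 0.112, ΔT = 2.1/(1−0.112) = 2.3649 °C.
Without lapse-rate: g' = 0.273, ΔT' = 2.1/(1−0.273) = 2.8886 °C.
Change = 2.8886 − 2.3649 = 0.52 °C.

0.52 °C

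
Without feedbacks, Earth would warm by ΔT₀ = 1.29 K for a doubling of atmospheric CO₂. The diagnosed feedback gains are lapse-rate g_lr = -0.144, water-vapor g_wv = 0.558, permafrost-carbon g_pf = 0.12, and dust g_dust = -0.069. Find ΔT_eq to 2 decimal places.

Total gain g = -0.144 + 0.558 + 0.12 − 0.069 = 0.465.
Amplification A = 1/(1 − 0.465) = 1.869.
ΔT = 1.29 × 1.869 = 2.41 K.

2.41 K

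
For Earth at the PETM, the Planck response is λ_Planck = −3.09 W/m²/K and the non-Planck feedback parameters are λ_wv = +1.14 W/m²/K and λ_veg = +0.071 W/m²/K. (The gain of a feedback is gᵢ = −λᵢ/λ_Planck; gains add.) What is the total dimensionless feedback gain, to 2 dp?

Convert to gains: g_wv = 1.14/3.09 = 0.3689; g_veg = 0.071/3.09 = 0.02298.
Total gain g = 0.39188.

0.39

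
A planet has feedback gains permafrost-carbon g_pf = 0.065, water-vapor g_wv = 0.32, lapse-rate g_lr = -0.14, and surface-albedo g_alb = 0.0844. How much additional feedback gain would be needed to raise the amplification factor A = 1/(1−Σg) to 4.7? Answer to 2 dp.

Current total gain = 0.3294.
Target gain for A = 4.7: g* = 1 − 1/4.7 = 0.7872.
Additional gain needed = 0.7872 − 0.3294 = 0.46.

0.46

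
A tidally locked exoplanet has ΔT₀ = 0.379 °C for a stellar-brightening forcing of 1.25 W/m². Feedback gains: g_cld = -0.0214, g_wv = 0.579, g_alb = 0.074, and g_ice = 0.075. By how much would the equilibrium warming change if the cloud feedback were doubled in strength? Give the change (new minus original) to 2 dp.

Original: g = 0.7066, ΔT = 0.379/(1−0.7066) = 1.2918 °C.
With doubled cloud: g' = 0.6852, ΔT' = 0.379/(1−0.6852) = 1.2039 °C.
Change = 1.2039 − 1.2918 = -0.09 °C.

-0.09 °C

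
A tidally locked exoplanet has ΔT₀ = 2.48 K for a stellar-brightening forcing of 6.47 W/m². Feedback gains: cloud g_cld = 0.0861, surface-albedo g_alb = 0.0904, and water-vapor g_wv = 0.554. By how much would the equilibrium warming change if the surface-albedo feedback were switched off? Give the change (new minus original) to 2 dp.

-2.31 K

Original: g = 0.7305, ΔT = 2.48/(1−0.7305) = 9.2022 K.
Without surface-albedo: g' = 0.6401, ΔT' = 2.48/(1−0.6401) = 6.8908 K.
Change = 6.8908 − 9.2022 = -2.31 K.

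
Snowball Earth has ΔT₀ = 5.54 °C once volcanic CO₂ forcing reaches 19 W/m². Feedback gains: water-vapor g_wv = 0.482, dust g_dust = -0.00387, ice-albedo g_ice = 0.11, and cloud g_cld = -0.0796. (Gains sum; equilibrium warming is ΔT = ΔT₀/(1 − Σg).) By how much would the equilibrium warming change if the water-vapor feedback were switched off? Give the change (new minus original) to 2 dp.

-5.58 °C

Original: g = 0.50853, ΔT = 5.54/(1−0.50853) = 11.2723 °C.
Without water-vapor: g' = 0.02653, ΔT' = 5.54/(1−0.02653) = 5.6910 °C.
Change = 5.6910 − 11.2723 = -5.58 °C.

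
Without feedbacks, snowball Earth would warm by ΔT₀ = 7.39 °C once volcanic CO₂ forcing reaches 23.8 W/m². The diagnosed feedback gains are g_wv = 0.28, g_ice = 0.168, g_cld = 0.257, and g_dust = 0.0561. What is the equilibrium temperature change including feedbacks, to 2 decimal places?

30.93 °C

Total gain g = 0.28 + 0.168 + 0.257 + 0.0561 = 0.7611.
Amplification A = 1/(1 − 0.7611) = 4.186.
ΔT = 7.39 × 4.186 = 30.93 °C.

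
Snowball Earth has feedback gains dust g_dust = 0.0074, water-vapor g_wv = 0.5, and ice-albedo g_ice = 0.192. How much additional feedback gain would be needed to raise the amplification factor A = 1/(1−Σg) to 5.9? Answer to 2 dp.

Current total gain = 0.6994.
Target gain for A = 5.9: g* = 1 − 1/5.9 = 0.8305.
Additional gain needed = 0.8305 − 0.6994 = 0.13.

0.13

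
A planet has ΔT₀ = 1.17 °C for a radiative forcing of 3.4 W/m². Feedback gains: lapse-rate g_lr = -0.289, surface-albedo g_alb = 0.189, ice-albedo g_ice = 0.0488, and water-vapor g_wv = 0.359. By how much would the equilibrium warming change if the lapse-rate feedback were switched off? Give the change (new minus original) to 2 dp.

1.21 °C

Original: g = 0.3078, ΔT = 1.17/(1−0.3078) = 1.6903 °C.
Without lapse-rate: g' = 0.5968, ΔT' = 1.17/(1−0.5968) = 2.9018 °C.
Change = 2.9018 − 1.6903 = 1.21 °C.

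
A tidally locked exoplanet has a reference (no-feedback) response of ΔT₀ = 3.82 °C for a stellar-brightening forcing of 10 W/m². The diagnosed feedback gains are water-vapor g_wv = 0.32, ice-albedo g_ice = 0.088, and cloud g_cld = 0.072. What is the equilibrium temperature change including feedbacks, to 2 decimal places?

Total gain g = 0.32 + 0.088 + 0.072 = 0.48.
Amplification A = 1/(1 − 0.48) = 1.923.
ΔT = 3.82 × 1.923 = 7.35 °C.

7.35 °C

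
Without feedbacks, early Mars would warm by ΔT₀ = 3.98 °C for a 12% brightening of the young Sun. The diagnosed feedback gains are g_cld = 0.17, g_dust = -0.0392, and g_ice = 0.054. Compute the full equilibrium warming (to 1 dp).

Total gain g = 0.17 − 0.0392 + 0.054 = 0.1848.
Amplification A = 1/(1 − 0.1848) = 1.227.
ΔT = 3.98 × 1.227 = 4.9 °C.

4.9 °C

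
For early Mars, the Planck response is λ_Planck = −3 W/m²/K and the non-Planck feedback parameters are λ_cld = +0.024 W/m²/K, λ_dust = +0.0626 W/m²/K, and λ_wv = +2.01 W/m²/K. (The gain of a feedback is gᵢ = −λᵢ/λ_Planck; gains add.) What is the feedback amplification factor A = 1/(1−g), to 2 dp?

3.32

Convert to gains: g_cld = 0.024/3 = 0.008; g_dust = 0.0626/3 = 0.02087; g_wv = 2.01/3 = 0.67.
Total gain g = 0.69887.
A = 1/(1 − 0.69887) = 3.32.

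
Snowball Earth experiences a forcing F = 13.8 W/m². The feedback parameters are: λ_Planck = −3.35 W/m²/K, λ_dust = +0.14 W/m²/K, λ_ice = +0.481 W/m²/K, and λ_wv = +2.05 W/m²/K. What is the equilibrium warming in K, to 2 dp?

20.32 K

Net feedback parameter λ = (−3.35) + (+0.14) + (+0.481) + (+2.05) = -0.679 W/m²/K.
ΔT = −F/λ = −13.8/(-0.679) = 20.32 K.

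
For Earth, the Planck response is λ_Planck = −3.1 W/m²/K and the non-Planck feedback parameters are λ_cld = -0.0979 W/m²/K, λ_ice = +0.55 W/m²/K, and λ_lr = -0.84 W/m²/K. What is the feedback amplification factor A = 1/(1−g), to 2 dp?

0.89

Convert to gains: g_cld = -0.0979/3.1 = -0.03158; g_ice = 0.55/3.1 = 0.1774; g_lr = -0.84/3.1 = -0.271.
Total gain g = -0.12518.
A = 1/(1 + 0.12518) = 0.89.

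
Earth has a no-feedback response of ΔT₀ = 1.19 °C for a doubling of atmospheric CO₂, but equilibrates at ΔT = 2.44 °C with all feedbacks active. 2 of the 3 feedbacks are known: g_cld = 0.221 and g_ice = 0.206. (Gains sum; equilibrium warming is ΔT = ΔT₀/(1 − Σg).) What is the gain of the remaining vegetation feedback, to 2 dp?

0.09

Amplification A = ΔT/ΔT₀ = 2.44/1.19 = 2.05.
Total gain g = 1 − 1/A = 1 − 1/2.05 = 0.5122.
Known gains sum to 0.221 + 0.206 = 0.427.
g_veg = 0.5122 − 0.427 = 0.09.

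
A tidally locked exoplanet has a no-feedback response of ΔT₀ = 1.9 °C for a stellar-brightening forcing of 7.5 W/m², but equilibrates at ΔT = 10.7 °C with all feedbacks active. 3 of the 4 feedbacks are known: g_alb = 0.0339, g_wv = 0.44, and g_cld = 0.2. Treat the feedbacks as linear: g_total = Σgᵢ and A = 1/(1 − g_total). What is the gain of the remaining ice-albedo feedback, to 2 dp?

0.15

Amplification A = ΔT/ΔT₀ = 10.7/1.9 = 5.632.
Total gain g = 1 − 1/A = 1 − 1/5.632 = 0.8224.
Known gains sum to 0.0339 + 0.44 + 0.2 = 0.6739.
g_ice = 0.8224 − 0.6739 = 0.15.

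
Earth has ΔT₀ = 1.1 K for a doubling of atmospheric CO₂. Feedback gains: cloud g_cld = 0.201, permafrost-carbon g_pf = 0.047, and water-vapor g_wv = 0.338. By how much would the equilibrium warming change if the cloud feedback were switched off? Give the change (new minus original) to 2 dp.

Original: g = 0.586, ΔT = 1.1/(1−0.586) = 2.6570 K.
Without cloud: g' = 0.385, ΔT' = 1.1/(1−0.385) = 1.7886 K.
Change = 1.7886 − 2.6570 = -0.87 K.

-0.87 K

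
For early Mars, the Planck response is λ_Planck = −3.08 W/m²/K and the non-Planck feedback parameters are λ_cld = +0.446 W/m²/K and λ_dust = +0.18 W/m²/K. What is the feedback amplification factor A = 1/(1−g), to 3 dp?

Convert to gains: g_cld = 0.446/3.08 = 0.1448; g_dust = 0.18/3.08 = 0.05844.
Total gain g = 0.20324.
A = 1/(1 − 0.20324) = 1.255.

1.255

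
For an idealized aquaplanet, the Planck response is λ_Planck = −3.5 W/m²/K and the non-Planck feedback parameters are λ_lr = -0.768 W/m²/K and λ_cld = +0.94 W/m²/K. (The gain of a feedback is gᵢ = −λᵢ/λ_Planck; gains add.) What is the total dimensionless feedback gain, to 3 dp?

0.049

Convert to gains: g_lr = -0.768/3.5 = -0.2194; g_cld = 0.94/3.5 = 0.2686.
Total gain g = 0.0492.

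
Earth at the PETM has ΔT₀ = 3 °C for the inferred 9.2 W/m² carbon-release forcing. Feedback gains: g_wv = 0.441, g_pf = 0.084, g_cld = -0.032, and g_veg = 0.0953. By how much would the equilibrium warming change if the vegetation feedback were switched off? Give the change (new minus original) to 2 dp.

Original: g = 0.5883, ΔT = 3/(1−0.5883) = 7.2869 °C.
Without vegetation: g' = 0.493, ΔT' = 3/(1−0.493) = 5.9172 °C.
Change = 5.9172 − 7.2869 = -1.37 °C.

-1.37 °C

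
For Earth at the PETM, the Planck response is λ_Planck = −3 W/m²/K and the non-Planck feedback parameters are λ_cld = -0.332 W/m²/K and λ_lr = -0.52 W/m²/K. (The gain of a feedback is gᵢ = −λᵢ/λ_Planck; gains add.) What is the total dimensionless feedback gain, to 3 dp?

-0.284

Convert to gains: g_cld = -0.332/3 = -0.1107; g_lr = -0.52/3 = -0.1733.
Total gain g = -0.284.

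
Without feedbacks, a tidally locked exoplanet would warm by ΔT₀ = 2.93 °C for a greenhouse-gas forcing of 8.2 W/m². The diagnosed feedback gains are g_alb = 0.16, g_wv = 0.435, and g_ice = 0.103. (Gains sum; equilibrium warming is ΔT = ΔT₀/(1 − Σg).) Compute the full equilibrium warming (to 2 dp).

Total gain g = 0.16 + 0.435 + 0.103 = 0.698.
Amplification A = 1/(1 − 0.698) = 3.311.
ΔT = 2.93 × 3.311 = 9.70 °C.

9.70 °C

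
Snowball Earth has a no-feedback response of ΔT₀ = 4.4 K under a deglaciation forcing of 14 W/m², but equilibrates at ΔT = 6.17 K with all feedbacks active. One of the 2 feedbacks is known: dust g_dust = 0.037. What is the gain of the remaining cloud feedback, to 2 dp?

0.25

Amplification A = ΔT/ΔT₀ = 6.17/4.4 = 1.402.
Total gain g = 1 − 1/A = 1 − 1/1.402 = 0.2867.
The known gain is 0.037.
g_cld = 0.2867 − 0.037 = 0.25.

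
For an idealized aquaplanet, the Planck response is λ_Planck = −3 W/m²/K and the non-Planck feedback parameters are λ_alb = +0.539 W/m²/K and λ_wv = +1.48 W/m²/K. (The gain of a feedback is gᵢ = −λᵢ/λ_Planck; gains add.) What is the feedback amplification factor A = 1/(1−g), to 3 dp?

3.058

Convert to gains: g_alb = 0.539/3 = 0.1797; g_wv = 1.48/3 = 0.4933.
Total gain g = 0.673.
A = 1/(1 − 0.673) = 3.058.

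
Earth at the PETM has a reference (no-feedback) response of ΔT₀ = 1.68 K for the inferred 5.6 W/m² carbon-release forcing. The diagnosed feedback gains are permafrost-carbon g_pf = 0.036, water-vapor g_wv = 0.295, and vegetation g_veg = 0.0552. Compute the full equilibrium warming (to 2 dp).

2.74 K

Total gain g = 0.036 + 0.295 + 0.0552 = 0.3862.
Amplification A = 1/(1 − 0.3862) = 1.629.
ΔT = 1.68 × 1.629 = 2.74 K.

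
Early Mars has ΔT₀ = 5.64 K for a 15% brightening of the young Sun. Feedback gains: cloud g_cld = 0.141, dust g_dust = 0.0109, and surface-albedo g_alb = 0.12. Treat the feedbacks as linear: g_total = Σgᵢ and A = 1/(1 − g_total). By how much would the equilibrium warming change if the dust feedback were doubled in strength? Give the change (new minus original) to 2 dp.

0.12 K

Original: g = 0.2719, ΔT = 5.64/(1−0.2719) = 7.7462 K.
With doubled dust: g' = 0.2828, ΔT' = 5.64/(1−0.2828) = 7.8639 K.
Change = 7.8639 − 7.7462 = 0.12 K.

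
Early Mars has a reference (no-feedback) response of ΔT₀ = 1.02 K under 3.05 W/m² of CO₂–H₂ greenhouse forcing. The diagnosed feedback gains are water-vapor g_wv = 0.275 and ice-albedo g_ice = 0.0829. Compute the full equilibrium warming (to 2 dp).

1.59 K

Total gain g = 0.275 + 0.0829 = 0.3579.
Amplification A = 1/(1 − 0.3579) = 1.557.
ΔT = 1.02 × 1.557 = 1.59 K.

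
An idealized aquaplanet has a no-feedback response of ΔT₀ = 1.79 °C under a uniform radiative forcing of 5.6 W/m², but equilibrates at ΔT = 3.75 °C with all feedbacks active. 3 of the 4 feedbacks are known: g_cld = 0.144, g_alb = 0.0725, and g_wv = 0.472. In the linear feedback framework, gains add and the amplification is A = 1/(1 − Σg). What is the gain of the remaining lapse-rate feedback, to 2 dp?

-0.17

Amplification A = ΔT/ΔT₀ = 3.75/1.79 = 2.095.
Total gain g = 1 − 1/A = 1 − 1/2.095 = 0.5227.
Known gains sum to 0.144 + 0.0725 + 0.472 = 0.6885.
g_lr = 0.5227 − 0.6885 = -0.17.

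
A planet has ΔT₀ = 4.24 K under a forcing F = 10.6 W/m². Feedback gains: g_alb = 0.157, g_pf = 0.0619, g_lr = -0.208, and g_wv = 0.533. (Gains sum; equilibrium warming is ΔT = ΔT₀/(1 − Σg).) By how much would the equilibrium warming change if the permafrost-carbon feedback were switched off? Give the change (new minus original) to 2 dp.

-1.11 K

Original: g = 0.5439, ΔT = 4.24/(1−0.5439) = 9.2962 K.
Without permafrost-carbon: g' = 0.482, ΔT' = 4.24/(1−0.482) = 8.1853 K.
Change = 8.1853 − 9.2962 = -1.11 K.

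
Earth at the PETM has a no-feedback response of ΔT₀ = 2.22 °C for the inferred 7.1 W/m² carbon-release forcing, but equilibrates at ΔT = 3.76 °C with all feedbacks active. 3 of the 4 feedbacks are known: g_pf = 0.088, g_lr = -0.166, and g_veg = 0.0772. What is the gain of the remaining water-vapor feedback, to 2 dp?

Amplification A = ΔT/ΔT₀ = 3.76/2.22 = 1.694.
Total gain g = 1 − 1/A = 1 − 1/1.694 = 0.4097.
Known gains sum to 0.088 − 0.166 + 0.0772 = -0.0008.
g_wv = 0.4097 + 0.0008 = 0.41.

0.41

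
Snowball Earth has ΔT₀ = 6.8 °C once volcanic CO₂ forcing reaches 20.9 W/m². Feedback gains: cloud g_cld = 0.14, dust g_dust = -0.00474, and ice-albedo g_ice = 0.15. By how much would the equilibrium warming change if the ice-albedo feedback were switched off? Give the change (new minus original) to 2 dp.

Original: g = 0.28526, ΔT = 6.8/(1−0.28526) = 9.5139 °C.
Without ice-albedo: g' = 0.13526, ΔT' = 6.8/(1−0.13526) = 7.8636 °C.
Change = 7.8636 − 9.5139 = -1.65 °C.

-1.65 °C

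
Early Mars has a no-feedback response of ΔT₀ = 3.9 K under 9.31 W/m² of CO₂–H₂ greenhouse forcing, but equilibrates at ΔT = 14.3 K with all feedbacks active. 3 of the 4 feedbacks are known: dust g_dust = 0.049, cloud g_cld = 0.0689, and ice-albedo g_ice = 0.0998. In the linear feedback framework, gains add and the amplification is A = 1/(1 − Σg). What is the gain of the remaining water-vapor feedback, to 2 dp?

Amplification A = ΔT/ΔT₀ = 14.3/3.9 = 3.667.
Total gain g = 1 − 1/A = 1 − 1/3.667 = 0.7273.
Known gains sum to 0.049 + 0.0689 + 0.0998 = 0.2177.
g_wv = 0.7273 − 0.2177 = 0.51.

0.51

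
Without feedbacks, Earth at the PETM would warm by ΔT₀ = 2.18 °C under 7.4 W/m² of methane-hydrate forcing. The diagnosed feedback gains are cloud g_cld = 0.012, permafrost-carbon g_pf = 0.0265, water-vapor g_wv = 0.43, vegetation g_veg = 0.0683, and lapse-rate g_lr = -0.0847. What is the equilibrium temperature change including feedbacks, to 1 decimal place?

Total gain g = 0.012 + 0.0265 + 0.43 + 0.0683 − 0.0847 = 0.4521.
Amplification A = 1/(1 − 0.4521) = 1.825.
ΔT = 2.18 × 1.825 = 4.0 °C.

4.0 °C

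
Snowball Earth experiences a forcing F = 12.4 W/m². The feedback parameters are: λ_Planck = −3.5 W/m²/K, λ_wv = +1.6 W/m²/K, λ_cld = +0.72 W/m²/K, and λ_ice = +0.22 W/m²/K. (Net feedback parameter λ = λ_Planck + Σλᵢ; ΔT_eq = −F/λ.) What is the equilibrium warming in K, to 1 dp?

12.9 K

Net feedback parameter λ = (−3.5) + (+1.6) + (+0.72) + (+0.22) = -0.96 W/m²/K.
ΔT = −F/λ = −12.4/(-0.96) = 12.9 K.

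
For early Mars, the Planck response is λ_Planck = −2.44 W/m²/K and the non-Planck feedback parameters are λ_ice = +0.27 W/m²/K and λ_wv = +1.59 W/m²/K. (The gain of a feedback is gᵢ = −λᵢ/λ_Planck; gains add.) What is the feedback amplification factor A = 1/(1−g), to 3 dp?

Convert to gains: g_ice = 0.27/2.44 = 0.1107; g_wv = 1.59/2.44 = 0.6516.
Total gain g = 0.7623.
A = 1/(1 − 0.7623) = 4.207.

4.207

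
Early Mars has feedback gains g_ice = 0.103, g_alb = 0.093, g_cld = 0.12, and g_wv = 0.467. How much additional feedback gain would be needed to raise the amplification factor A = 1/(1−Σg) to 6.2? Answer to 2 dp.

0.06

Current total gain = 0.783.
Target gain for A = 6.2: g* = 1 − 1/6.2 = 0.8387.
Additional gain needed = 0.8387 − 0.783 = 0.06.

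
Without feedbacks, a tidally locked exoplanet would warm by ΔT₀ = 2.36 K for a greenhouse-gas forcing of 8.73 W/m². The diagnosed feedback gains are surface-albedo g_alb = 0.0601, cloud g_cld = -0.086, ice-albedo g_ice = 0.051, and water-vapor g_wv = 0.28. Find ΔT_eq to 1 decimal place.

3.4 K

Total gain g = 0.0601 − 0.086 + 0.051 + 0.28 = 0.3051.
Amplification A = 1/(1 − 0.3051) = 1.439.
ΔT = 2.36 × 1.439 = 3.4 K.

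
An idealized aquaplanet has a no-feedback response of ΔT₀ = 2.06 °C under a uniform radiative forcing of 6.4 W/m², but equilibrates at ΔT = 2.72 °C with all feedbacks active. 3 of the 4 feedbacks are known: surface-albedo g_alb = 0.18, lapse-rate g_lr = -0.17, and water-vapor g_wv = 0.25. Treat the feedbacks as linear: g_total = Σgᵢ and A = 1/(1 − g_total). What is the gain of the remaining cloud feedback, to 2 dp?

Amplification A = ΔT/ΔT₀ = 2.72/2.06 = 1.32.
Total gain g = 1 − 1/A = 1 − 1/1.32 = 0.2424.
Known gains sum to 0.18 − 0.17 + 0.25 = 0.26.
g_cld = 0.2424 − 0.26 = -0.02.

-0.02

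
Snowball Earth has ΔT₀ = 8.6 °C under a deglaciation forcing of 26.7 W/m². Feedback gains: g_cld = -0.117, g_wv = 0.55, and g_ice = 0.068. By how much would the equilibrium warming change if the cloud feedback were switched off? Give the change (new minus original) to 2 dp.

Original: g = 0.501, ΔT = 8.6/(1−0.501) = 17.2345 °C.
Without cloud: g' = 0.618, ΔT' = 8.6/(1−0.618) = 22.5131 °C.
Change = 22.5131 − 17.2345 = 5.28 °C.

5.28 °C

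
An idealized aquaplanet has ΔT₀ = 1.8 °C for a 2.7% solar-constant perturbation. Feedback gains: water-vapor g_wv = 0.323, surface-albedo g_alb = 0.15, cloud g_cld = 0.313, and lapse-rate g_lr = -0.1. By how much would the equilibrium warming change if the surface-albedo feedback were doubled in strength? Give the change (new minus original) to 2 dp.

5.24 °C

Original: g = 0.686, ΔT = 1.8/(1−0.686) = 5.7325 °C.
With doubled surface-albedo: g' = 0.836, ΔT' = 1.8/(1−0.836) = 10.9756 °C.
Change = 10.9756 − 5.7325 = 5.24 °C.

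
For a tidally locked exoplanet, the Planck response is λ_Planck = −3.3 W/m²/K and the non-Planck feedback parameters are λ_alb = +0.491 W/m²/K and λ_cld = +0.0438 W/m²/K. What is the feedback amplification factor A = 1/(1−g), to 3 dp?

Convert to gains: g_alb = 0.491/3.3 = 0.1488; g_cld = 0.0438/3.3 = 0.01327.
Total gain g = 0.16207.
A = 1/(1 − 0.16207) = 1.193.

1.193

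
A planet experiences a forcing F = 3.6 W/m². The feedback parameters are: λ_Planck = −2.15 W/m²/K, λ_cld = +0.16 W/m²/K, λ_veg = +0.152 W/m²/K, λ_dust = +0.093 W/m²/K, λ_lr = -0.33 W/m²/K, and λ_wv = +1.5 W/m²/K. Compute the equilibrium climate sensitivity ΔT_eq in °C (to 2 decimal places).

6.26 °C

Net feedback parameter λ = (−2.15) + (+0.16) + (+0.152) + (+0.093) + (-0.33) + (+1.5) = -0.575 W/m²/K.
ΔT = −F/λ = −3.6/(-0.575) = 6.26 °C.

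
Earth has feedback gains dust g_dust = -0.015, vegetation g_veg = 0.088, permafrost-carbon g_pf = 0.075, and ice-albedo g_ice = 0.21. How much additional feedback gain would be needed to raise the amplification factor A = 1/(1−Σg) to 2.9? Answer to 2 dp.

0.30

Current total gain = 0.358.
Target gain for A = 2.9: g* = 1 − 1/2.9 = 0.6552.
Additional gain needed = 0.6552 − 0.358 = 0.30.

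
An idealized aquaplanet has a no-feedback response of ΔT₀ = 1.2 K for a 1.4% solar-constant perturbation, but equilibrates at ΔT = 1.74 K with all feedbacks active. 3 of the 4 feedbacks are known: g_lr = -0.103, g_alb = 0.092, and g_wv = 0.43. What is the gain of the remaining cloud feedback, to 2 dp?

-0.11

Amplification A = ΔT/ΔT₀ = 1.74/1.2 = 1.45.
Total gain g = 1 − 1/A = 1 − 1/1.45 = 0.3103.
Known gains sum to -0.103 + 0.092 + 0.43 = 0.419.
g_cld = 0.3103 − 0.419 = -0.11.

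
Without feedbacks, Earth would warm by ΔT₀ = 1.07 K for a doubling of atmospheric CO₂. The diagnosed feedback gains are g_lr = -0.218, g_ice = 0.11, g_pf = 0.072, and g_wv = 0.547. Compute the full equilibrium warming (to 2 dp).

2.19 K

Total gain g = -0.218 + 0.11 + 0.072 + 0.547 = 0.511.
Amplification A = 1/(1 − 0.511) = 2.045.
ΔT = 1.07 × 2.045 = 2.19 K.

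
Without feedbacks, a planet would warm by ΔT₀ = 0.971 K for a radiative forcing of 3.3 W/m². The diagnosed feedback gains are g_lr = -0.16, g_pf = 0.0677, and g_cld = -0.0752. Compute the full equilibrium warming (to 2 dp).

0.83 K

Total gain g = -0.16 + 0.0677 − 0.0752 = -0.1675.
Amplification A = 1/(1 + 0.1675) = 0.8565.
ΔT = 0.971 × 0.8565 = 0.83 K.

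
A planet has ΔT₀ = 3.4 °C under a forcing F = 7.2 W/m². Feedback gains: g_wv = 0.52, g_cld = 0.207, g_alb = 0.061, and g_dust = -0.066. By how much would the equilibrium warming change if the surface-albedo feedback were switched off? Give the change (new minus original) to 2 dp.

-2.20 °C

Original: g = 0.722, ΔT = 3.4/(1−0.722) = 12.2302 °C.
Without surface-albedo: g' = 0.661, ΔT' = 3.4/(1−0.661) = 10.0295 °C.
Change = 10.0295 − 12.2302 = -2.20 °C.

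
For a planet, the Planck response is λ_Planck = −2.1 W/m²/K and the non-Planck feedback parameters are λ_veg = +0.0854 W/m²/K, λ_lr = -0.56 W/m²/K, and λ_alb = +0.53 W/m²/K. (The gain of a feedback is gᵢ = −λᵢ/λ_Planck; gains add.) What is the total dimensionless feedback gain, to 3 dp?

0.026

Convert to gains: g_veg = 0.0854/2.1 = 0.04067; g_lr = -0.56/2.1 = -0.2667; g_alb = 0.53/2.1 = 0.2524.
Total gain g = 0.02637.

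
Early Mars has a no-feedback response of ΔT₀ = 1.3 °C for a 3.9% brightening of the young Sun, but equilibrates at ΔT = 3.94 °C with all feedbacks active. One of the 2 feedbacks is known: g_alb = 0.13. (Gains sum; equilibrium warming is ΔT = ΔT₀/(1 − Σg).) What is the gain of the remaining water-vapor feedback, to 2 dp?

Amplification A = ΔT/ΔT₀ = 3.94/1.3 = 3.031.
Total gain g = 1 − 1/A = 1 − 1/3.031 = 0.6701.
The known gain is 0.13.
g_wv = 0.6701 − 0.13 = 0.54.

0.54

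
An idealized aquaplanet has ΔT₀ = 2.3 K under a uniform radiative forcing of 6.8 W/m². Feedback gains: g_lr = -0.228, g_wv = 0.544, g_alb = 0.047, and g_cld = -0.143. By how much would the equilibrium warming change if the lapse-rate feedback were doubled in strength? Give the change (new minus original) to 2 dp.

Original: g = 0.22, ΔT = 2.3/(1−0.22) = 2.9487 K.
With doubled lapse-rate: g' = -0.008, ΔT' = 2.3/(1+0.008) = 2.2817 K.
Change = 2.2817 − 2.9487 = -0.67 K.

-0.67 K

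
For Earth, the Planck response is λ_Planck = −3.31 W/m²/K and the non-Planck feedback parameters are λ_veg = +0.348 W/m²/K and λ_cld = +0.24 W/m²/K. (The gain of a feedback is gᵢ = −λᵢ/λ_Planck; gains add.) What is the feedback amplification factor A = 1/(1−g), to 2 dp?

1.22

Convert to gains: g_veg = 0.348/3.31 = 0.1051; g_cld = 0.24/3.31 = 0.07251.
Total gain g = 0.17761.
A = 1/(1 − 0.17761) = 1.22.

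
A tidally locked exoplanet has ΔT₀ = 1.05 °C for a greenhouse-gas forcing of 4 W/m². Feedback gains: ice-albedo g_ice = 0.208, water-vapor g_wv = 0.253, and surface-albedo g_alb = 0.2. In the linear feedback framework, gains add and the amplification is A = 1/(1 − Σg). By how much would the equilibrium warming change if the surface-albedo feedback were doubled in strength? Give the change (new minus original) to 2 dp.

Original: g = 0.661, ΔT = 1.05/(1−0.661) = 3.0973 °C.
With doubled surface-albedo: g' = 0.861, ΔT' = 1.05/(1−0.861) = 7.5540 °C.
Change = 7.5540 − 3.0973 = 4.46 °C.

4.46 °C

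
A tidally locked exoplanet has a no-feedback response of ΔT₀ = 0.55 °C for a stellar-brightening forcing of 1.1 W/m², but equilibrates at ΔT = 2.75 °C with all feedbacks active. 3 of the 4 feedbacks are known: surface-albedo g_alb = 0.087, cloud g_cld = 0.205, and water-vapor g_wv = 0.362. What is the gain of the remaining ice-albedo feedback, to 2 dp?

Amplification A = ΔT/ΔT₀ = 2.75/0.55 = 5.
Total gain g = 1 − 1/A = 1 − 1/5 = 0.8.
Known gains sum to 0.087 + 0.205 + 0.362 = 0.654.
g_ice = 0.8 − 0.654 = 0.15.

0.15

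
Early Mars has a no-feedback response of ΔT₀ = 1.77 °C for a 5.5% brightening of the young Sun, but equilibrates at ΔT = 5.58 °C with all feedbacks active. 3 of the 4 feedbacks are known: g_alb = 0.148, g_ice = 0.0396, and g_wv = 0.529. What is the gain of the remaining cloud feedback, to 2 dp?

Amplification A = ΔT/ΔT₀ = 5.58/1.77 = 3.153.
Total gain g = 1 − 1/A = 1 − 1/3.153 = 0.6828.
Known gains sum to 0.148 + 0.0396 + 0.529 = 0.7166.
g_cld = 0.6828 − 0.7166 = -0.03.

-0.03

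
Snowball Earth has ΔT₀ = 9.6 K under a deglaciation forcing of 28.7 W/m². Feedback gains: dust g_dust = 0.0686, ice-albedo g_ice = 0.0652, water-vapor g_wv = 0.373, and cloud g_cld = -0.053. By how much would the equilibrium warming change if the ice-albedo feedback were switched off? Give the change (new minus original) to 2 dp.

Original: g = 0.4538, ΔT = 9.6/(1−0.4538) = 17.5760 K.
Without ice-albedo: g' = 0.3886, ΔT' = 9.6/(1−0.3886) = 15.7017 K.
Change = 15.7017 − 17.5760 = -1.87 K.

-1.87 K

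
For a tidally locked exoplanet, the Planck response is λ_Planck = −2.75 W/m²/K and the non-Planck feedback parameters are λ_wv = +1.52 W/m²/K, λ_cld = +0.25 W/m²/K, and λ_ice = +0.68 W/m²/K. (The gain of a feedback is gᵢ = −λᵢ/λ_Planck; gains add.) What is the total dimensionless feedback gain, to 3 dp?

Convert to gains: g_wv = 1.52/2.75 = 0.5527; g_cld = 0.25/2.75 = 0.09091; g_ice = 0.68/2.75 = 0.2473.
Total gain g = 0.89091.

0.891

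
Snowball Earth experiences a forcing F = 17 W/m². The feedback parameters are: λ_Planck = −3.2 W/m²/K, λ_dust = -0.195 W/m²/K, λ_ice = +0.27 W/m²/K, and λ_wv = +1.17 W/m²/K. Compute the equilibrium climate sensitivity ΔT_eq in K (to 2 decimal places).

Net feedback parameter λ = (−3.2) + (-0.195) + (+0.27) + (+1.17) = -1.955 W/m²/K.
ΔT = −F/λ = −17/(-1.955) = 8.70 K.

8.70 K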